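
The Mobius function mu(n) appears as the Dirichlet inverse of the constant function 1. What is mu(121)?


121 has a squared prime factor, so mu(121) = 0.
Factorization reveals a repeated prime.

0


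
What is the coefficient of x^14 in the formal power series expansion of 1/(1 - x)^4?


The expansion 1/(1 - x)^r = sum_{k>=0} C(k + r - 1, r - 1) x^k follows from the multiset / negative-binomial theorem (or from repeated differentiation of the geometric series).
For r = 4 and k = 14:
C(17, 3) = 355687428096000 / (6 * 87178291200) = 680.

680


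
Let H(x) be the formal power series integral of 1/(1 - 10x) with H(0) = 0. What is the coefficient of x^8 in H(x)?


1/(1 - 10x) = sum_{k>=0} 10^k x^k. Integrating termwise with H(0) = 0:
H(x) = sum_{k>=0} 10^k x^(k+1) / (k+1) = sum_{m>=1} 10^(m-1) x^m / m.
For m = 8: 10^7/8 = 10000000/8 = 1250000.

1250000


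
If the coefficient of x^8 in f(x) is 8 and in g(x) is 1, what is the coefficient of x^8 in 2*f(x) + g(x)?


Scalar multiplication scales coefficients: 2 * 8 = 16.
Then add the g coefficient: 16 + 1
= 17

17


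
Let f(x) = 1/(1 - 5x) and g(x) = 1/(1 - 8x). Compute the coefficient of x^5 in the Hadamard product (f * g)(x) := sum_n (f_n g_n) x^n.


f has coefficients f_k = 5^k and g has coefficients g_k = 8^k, so the Hadamard product has coefficient (f*g)_k = 5^k * 8^k = 40^k.
For k = 5: 40^5 = 102400000.

102400000


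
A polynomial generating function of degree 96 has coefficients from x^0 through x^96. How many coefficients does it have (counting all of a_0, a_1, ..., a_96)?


A polynomial of degree 96 takes the form a_0 + a_1 x + ... + a_96 x^96.
The number of coefficients is 96 + 1 = 97.

97


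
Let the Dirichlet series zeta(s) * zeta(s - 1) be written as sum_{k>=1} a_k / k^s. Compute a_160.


Convolution gives a_k = sum_{d | k} d * 1 = sum_{d | k} d = sigma(k), the sum of positive divisors of k.
For k = 160, the divisors are 1, 2, 4, 5, 8, 10, 16, 20, 32, 40, 80, 160, so
sigma(160) = 1 + 2 + 4 + 5 + 8 + 10 + 16 + 20 + 32 + 40 + 80 + 160 = 378.

378


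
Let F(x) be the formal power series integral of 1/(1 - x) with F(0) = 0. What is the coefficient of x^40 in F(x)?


1/(1 - x) = sum_{k>=0} x^k. Integrating termwise and using F(0) = 0 gives
F(x) = sum_{k>=0} x^(k+1) / (k+1) = sum_{m>=1} x^m / m = -ln(1 - x).
So the coefficient of x^40 is 1/40 = 1/40.

1/40


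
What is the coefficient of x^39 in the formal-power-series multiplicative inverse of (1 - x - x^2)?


Let the inverse be f(x) = sum_{k>=0} a_k x^k. From f(x) * (1 - x - x^2) = 1 and matching coefficients:
 x^0: a_0 = 1.
 x^1: a_1 - a_0 = 0, so a_1 = 1.
 x^k (k >= 2): a_k - a_{k-1} - a_{k-2} = 0, i.e. a_k = a_{k-1} + a_{k-2}.
This is the Fibonacci-type recurrence shifted so that a_0 = a_1 = 1.
Iterating: a_0=1, a_1=1, a_2=2, a_3=3, a_4=5, a_5=8, a_6=13, a_7=21, a_8=34, a_9=55, ...
a_39 = 102334155.

102334155


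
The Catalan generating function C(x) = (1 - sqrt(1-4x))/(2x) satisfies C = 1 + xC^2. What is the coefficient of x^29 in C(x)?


Substituting x -> x scales the n-th coefficient by 1, so [x^29] C(x) = C_29.
C_29 = C(2*29, 29)/(30) = 30067266499541040/30 = 1002242216651368.
= 1002242216651368.

1002242216651368


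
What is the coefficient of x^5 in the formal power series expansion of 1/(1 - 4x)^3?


The general identity 1/(1 - c x)^r = sum_{k>=0} c^k C(k + r - 1, r - 1) x^k follows by substituting y = c x into 1/(1 - y)^r = sum_{k>=0} C(k + r - 1, r - 1) y^k.
For c = 4, r = 3, k = 5:
4^5 * C(7, 2) = 1024 * 21 = 21504.

21504


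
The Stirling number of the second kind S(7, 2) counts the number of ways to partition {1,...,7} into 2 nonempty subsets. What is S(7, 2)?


Using the explicit formula S(n,k) = (1/k!) sum_{j=0}^{k} (-1)^(k-j) C(k,j) j^n:
S(7, 2) = 63
Equivalently, S(n,k) is n! times the coefficient of x^n in the EGF (e^x - 1)^k / k!.

63


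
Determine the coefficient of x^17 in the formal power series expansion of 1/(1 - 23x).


The geometric series identity gives 1/(1 - c x) = sum_{k>=0} c^k x^k, so the coefficient of x^k is c^k.
Here c = 23 and k = 17.
Computing: 23^17 = 141050039560662968926103

141050039560662968926103


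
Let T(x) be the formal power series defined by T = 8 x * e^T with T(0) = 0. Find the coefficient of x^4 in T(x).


Apply the Lagrange inversion formula: if T = 8 x * phi(T) with phi(t) = e^t, then
[x^n] T = 8^n * (1/n) [t^(n-1)] phi(t)^n = 8^n * (1/n) [t^(n-1)] e^(n t) = 8^n * (1/n) * n^(n-1) / (n-1)! = 8^n * n^(n-1) / n!.
When c = 1 this is the Cayley count of rooted labeled trees on n vertices, divided by n!.
For n = 4: 8^4 * 4^3 / 4! = 4096 * 64/24 = 32768/3.

32768/3


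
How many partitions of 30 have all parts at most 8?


Using the generating function (1-x)^(-1)(1-x^2)^(-1)...(1-x^8)^(-1),
the coefficient of x^30 counts these restricted partitions.
Result = 2462

2462


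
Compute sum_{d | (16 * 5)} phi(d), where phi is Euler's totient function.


First, 16 * 5 = 80. One classical identity is sum_{d | n} phi(d) = n (each k in [1, n] has a unique gcd with n, and among the k's with gcd(k, n) = n/d there are phi(d) of them). So the sum equals 80. We also verify directly:
Divisors of 80: 1, 2, 4, 5, 8, 10, 16, 20, 40, 80.
phi values: 1, 1, 2, 4, 4, 4, 8, 8, 16, 32.
Sum = 80.

80


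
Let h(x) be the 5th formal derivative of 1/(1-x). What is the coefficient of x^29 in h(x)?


Differentiating 5 times: d^5/dx^5 [1/(1-x)] = 5!/(1-x)^6.
The expansion 1/(1-x)^6 = sum_{k>=0} C(k+5, 5) x^k, so the coefficient of x^n in 5!/(1-x)^6 is 5! * C(n+5, 5).
For n = 29: 120 * C(34, 5) = 120 * 278256 = 33390720

33390720


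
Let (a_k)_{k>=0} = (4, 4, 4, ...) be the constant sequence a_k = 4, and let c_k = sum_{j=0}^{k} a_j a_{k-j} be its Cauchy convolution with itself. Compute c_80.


Since a_j = 4 for all j >= 0, the convolution sum becomes
c_k = sum_{j=0}^{k} 4 * 4 = 16 * (k + 1).
Equivalently, the generating function of (a_k) is 4/(1 - x) and its square is 16/(1 - x)^2 = sum_{k>=0} 16(k + 1) x^k.
For k = 80: 16 * 81 = 1296.

1296


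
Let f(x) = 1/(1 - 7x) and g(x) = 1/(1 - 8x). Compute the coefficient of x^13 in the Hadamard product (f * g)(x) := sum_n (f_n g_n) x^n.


f has coefficients f_k = 7^k and g has coefficients g_k = 8^k, so the Hadamard product has coefficient (f*g)_k = 7^k * 8^k = 56^k.
For k = 13: 56^13 = 53265296773103187132416.

53265296773103187132416


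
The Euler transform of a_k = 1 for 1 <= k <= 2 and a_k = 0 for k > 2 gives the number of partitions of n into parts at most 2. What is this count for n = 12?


Partitions of 12 into parts at most 2:
Using generating function (1-x)^(-1)(1-x^2)^(-1),
the coefficient of x^12 = 7

7


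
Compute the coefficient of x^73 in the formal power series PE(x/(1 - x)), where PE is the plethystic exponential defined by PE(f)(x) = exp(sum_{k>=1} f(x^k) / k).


For f(x) = x/(1 - x) we have
sum_{k>=1} f(x^k) / k = sum_{k>=1} (1/k) * x^k / (1 - x^k) = sum_{k, m >= 1} x^(k m) / k,
which after exponentiating simplifies to
PE(x/(1 - x)) = prod_{k>=1} 1 / (1 - x^k).
This is the generating function for the partition function p(n), so the coefficient of x^73 is p(73).
Computing p(73) by dynamic programming over parts 1, 2, ..., 73: p(73) = 6185689.

6185689


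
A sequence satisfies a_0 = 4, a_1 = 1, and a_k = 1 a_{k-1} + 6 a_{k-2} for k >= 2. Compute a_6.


The characteristic equation is t^2 - 1 t - 6 = 0, with roots r_1 = 3 and r_2 = -2 (so c_1 = r_1 + r_2, c_2 = -r_1 r_2 as required).
One can use the closed form a_n = A r_1^n + B r_2^n, but direct iteration is more reliable:
a_0 = 4, a_1 = 1, a_2 = 25, a_3 = 31, a_4 = 181, a_5 = 367, a_6 = 1453.
So a_6 = 1453.

1453


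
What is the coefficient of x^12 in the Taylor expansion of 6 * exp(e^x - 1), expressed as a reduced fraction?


exp(e^x - 1) = sum_{k>=0} Bell_k x^k / k!, where Bell_k is the k-th Bell number.
So the coefficient of x^12 is 6 * Bell_12 / 12!.
Computing: Bell_12 = 4213597 and 12! = 479001600, giving
6 * 4213597/479001600 = 4213597/79833600.

4213597/79833600


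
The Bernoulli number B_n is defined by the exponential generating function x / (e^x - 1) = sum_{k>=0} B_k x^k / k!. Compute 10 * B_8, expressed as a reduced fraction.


Bernoulli numbers can also be computed recursively via B_0 = 1 and sum_{j=0}^{m} C(m+1, j) B_j = 0 for m >= 1. Odd-index Bernoulli numbers vanish for k >= 3.
Computing B_8 = -1/30, so 10 * B_8 = 10 * -1/30 = -1/3.

-1/3


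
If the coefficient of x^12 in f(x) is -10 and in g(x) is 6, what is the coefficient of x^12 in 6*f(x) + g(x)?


Scalar multiplication scales coefficients: 6 * -10 = -60.
Then add the g coefficient: -60 + 6
= -54

-54


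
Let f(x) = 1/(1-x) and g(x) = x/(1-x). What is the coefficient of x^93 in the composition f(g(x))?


First simplify the composition: f(g(x)) = 1/(1 - x/(1-x)) = (1-x)/((1-x) - x) = (1-x)/(1-2x).
Now extract the coefficient. Write (1-x)/(1-2x) = 1/(1-2x) - x/(1-2x).
The coefficient of x^n in 1/(1-2x) is 2^n, and in x/(1-2x) is 2^(n-1) (for n >= 1).
So the coefficient of x^93 is 2^93 - 2^92 = 9903520314283042199192993792 - 4951760157141521099596496896 = 4951760157141521099596496896.

4951760157141521099596496896


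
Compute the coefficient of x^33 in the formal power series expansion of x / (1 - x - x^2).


Let f(x) = sum_{k>=0} a_k x^k. Multiplying f(x) * (1 - x - x^2) = x and matching coefficients gives a_0 = 0, a_1 = 1, and a_k = a_{k-1} + a_{k-2} for k >= 2. These are the Fibonacci numbers F_k.
Iterating from F_0 = 0, F_1 = 1:
F_0=0, F_1=1, F_2=1, F_3=2, F_4=3, F_5=5, F_6=8, F_7=13, F_8=21, F_9=34, ...
F_33 = 3524578.

3524578


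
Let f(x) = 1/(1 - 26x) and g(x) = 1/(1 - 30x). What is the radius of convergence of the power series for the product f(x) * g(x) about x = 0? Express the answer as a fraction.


The radius of 1/(1 - 26x) is 1/26 (nearest singularity at x = 1/26), and the radius of 1/(1 - 30x) is 1/30.
The product f(x)*g(x) = 1/((1 - 26x)(1 - 30x)) has singularities at both 1/26 and 1/30, so its radius of convergence is the distance to the nearest one:
min(1/26, 1/30) = 1/30.

1/30


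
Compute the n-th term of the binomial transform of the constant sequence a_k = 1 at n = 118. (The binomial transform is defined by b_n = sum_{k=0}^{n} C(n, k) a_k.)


With a_k = 1 for all k, b_n = sum_{k=0}^{n} C(n, k) = 2^n by the binomial theorem.
For n = 118: 2^118 = 332306998946228968225951765070086144.

332306998946228968225951765070086144


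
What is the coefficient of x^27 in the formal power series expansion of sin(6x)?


The Maclaurin series is sin(t) = sum_{k>=0} (-1)^k t^(2k+1) / (2k+1)!, so substituting t = 6x, only odd powers of x are nonzero, with coefficient of x^(2k+1) equal to (-1)^k 6^(2k+1) / (2k+1)!.
Write 27 = 2*13 + 1, giving the coefficient (-1)^13 * 6^27 / 27! = -1023490369077469249536/10888869450418352160768000000 = -76527504/814172781296875.

-76527504/814172781296875


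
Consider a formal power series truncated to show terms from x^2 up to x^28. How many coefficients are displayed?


From x^2 to x^28 inclusive, the count is 28 - 2 + 1 = 27.

27


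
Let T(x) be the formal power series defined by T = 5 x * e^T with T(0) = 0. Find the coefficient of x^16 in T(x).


Apply the Lagrange inversion formula: if T = 5 x * phi(T) with phi(t) = e^t, then
[x^n] T = 5^n * (1/n) [t^(n-1)] phi(t)^n = 5^n * (1/n) [t^(n-1)] e^(n t) = 5^n * (1/n) * n^(n-1) / (n-1)! = 5^n * n^(n-1) / n!.
When c = 1 this is the Cayley count of rooted labeled trees on n vertices, divided by n!.
For n = 16: 5^16 * 16^15 / 16! = 152587890625 * 1152921504606846976/20922789888000 = 42949672960000000000000/5108103.

42949672960000000000000/5108103


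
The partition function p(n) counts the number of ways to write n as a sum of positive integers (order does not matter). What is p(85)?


Using the generating function prod_{k>=1} 1/(1-x^k), we compute p(85).
By dynamic programming over parts 1 through 85:
p(85) = 30167357

30167357


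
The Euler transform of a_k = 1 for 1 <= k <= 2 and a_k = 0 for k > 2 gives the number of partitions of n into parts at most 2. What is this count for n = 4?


Partitions of 4 into parts at most 2:
Using generating function (1-x)^(-1)(1-x^2)^(-1),
the coefficient of x^4 = 3

3


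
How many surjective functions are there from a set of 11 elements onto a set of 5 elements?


By inclusion-exclusion on which target elements are missed, the number of surjections from an n-set onto a k-set is
surj(n, k) = sum_{j=0}^{k} (-1)^j C(k, j) (k - j)^n.
Equivalently surj(n, k) = k! * S(n, k), where S(n, k) is the Stirling number of the second kind.
For n = 11, k = 5:
S(11, 5) = 246730, so
surj = 5! * 246730 = 120 * 246730 = 29607600.

29607600


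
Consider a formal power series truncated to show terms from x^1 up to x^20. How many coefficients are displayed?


From x^1 to x^20 inclusive, the count is 20 - 1 + 1 = 20.

20


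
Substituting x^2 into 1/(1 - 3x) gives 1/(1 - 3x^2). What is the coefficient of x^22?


The coefficient of x^(2m) in 1/(1 - 3x^2) is 3^m.
With n = 22 = 2*11, the coefficient is 3^11 = 177147.

177147


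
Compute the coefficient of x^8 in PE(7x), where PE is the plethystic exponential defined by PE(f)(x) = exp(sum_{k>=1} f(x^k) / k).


With f(x) = 7x, the exponent is sum_{k>=1} 7 x^k / k = 7 * (-ln(1 - x)). Exponentiating:
PE(7x) = exp(-7 ln(1 - x)) = 1/(1 - x)^7.
By the negative binomial expansion, [x^n] 1/(1 - x)^7 = C(n + 6, 6).
For n = 8: C(14, 6) = 3003.

3003


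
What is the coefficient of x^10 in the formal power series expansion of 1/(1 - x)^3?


The expansion 1/(1 - x)^r = sum_{k>=0} C(k + r - 1, r - 1) x^k follows from the multiset / negative-binomial theorem (or from repeated differentiation of the geometric series).
For r = 3 and k = 10:
C(12, 2) = 479001600 / (2 * 3628800) = 66.

66


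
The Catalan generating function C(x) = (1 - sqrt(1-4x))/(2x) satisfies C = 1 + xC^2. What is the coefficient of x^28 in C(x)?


Substituting x -> x scales the n-th coefficient by 1, so [x^28] C(x) = C_28.
C_28 = C(2*28, 28)/(29) = 7648690600760440/29 = 263747951750360.
= 263747951750360.

263747951750360


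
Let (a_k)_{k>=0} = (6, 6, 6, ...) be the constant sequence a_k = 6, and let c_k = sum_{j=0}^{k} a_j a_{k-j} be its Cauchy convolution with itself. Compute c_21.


Since a_j = 6 for all j >= 0, the convolution sum becomes
c_k = sum_{j=0}^{k} 6 * 6 = 36 * (k + 1).
Equivalently, the generating function of (a_k) is 6/(1 - x) and its square is 36/(1 - x)^2 = sum_{k>=0} 36(k + 1) x^k.
For k = 21: 36 * 22 = 792.

792


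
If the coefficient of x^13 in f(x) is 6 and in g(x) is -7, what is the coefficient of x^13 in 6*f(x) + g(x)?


Scalar multiplication scales coefficients: 6 * 6 = 36.
Then add the g coefficient: 36 + -7
= 29

29


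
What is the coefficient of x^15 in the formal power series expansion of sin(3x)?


The Maclaurin series is sin(t) = sum_{k>=0} (-1)^k t^(2k+1) / (2k+1)!, so substituting t = 3x, only odd powers of x are nonzero, with coefficient of x^(2k+1) equal to (-1)^k 3^(2k+1) / (2k+1)!.
Write 15 = 2*7 + 1, giving the coefficient (-1)^7 * 3^15 / 15! = -14348907/1307674368000 = -19683/1793792000.

-19683/1793792000


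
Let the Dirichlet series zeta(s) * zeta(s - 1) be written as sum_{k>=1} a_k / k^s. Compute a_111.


Convolution gives a_k = sum_{d | k} d * 1 = sum_{d | k} d = sigma(k), the sum of positive divisors of k.
For k = 111, the divisors are 1, 3, 37, 111, so
sigma(111) = 1 + 3 + 37 + 111 = 152.

152


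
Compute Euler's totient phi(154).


phi(n) counts integers in [1, n] coprime to n. Using the multiplicative formula phi(n) = n * prod_{p | n} (1 - 1/p):
154 = 2 * 7 * 11, so
phi(154) = 154 * (1 - 1/2) * (1 - 1/7) * (1 - 1/11) = 60.

60


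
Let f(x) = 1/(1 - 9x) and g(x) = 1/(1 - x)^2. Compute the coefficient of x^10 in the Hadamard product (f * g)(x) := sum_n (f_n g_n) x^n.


f has coefficients f_k = 9^k. For g = 1/(1 - x)^2 the coefficient is g_k = C(k + 1, 1) = k + 1. The Hadamard coefficient is (f * g)_k = 9^k * (k + 1).
For k = 10: 9^10 * 11 = 3486784401 * 11 = 38354628411.

38354628411


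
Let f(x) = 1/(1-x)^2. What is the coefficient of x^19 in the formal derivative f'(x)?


Differentiate: d/dx [ 1/(1-x)^r ] = r / (1-x)^(r+1).
Here r = 2, so f'(x) = 2 / (1-x)^3.
The expansion of 1/(1-x)^(r+1) has coefficient of x^n equal to C(n+r, r).
So the coefficient of x^19 in f'(x) is
2 * C(21, 2) = 2 * 210 = 420

420


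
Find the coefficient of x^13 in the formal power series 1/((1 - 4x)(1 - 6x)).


By partial fractions or Cauchy convolution:
The coefficient equals sum_{k=0}^{13} 4^k * 6^(13-k).
= 39047864320

39047864320


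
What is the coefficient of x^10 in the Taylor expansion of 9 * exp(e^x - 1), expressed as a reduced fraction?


exp(e^x - 1) = sum_{k>=0} Bell_k x^k / k!, where Bell_k is the k-th Bell number.
So the coefficient of x^10 is 9 * Bell_10 / 10!.
Computing: Bell_10 = 115975 and 10! = 3628800, giving
9 * 115975/3628800 = 4639/16128.

4639/16128


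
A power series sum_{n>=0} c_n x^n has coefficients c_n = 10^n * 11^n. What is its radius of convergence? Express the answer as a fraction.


By the root test (Cauchy-Hadamard), the radius is R = 1 / limsup_n |c_n|^(1/n).
Here |c_n|^(1/n) = (10^n * 11^n)^(1/n) = 10 * 11 = 110 for all n.
So R = 1/110 = 1/110.

1/110


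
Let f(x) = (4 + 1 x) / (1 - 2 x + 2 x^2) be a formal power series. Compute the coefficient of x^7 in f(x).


Write f(x) = sum_{k>=0} a_k x^k. Multiplying both sides by 1 - 2 x + 2 x^2 gives
(1 - 2 x + 2 x^2) sum_{k>=0} a_k x^k = 4 + 1 x.
Matching coefficients:
 x^0: a_0 = 4
 x^1: a_1 - 2 a_0 = 1  =>  a_1 = 2*4 + 1 = 9
 x^k (k >= 2): a_k = 2 a_{k-1} - 2 a_{k-2}.
Iterating: a_2 = 10, a_3 = 2, a_4 = -16, a_5 = -36, a_6 = -40, a_7 = -8.
So the coefficient of x^7 is -8.

-8


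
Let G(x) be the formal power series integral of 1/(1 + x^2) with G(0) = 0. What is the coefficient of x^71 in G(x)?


1/(1 + x^2) = sum_{j>=0} (-1)^j x^(2j). Integrating termwise with G(0) = 0:
G(x) = sum_{j>=0} (-1)^j x^(2j+1) / (2j+1) = arctan(x).
Only odd powers are nonzero. For x^71 write 71 = 2*35 + 1, giving
(-1)^35 / 71 = -1/71 = -1/71.

-1/71


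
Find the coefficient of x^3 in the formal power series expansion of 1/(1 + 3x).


Write 1/(1 + c x) = 1/(1 - (-c) x) and apply the geometric-series identity
1/(1 - y) = sum_{k>=0} y^k to get 1/(1 + c x) = sum_{k>=0} (-c)^k x^k.
So the coefficient of x^k is (-c)^k = (-1)^k * c^k.
Here c = 3 and k = 3:
(-3)^3 = -1 * 27 = -27

-27


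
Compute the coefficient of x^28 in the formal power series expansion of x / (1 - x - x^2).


Let f(x) = sum_{k>=0} a_k x^k. Multiplying f(x) * (1 - x - x^2) = x and matching coefficients gives a_0 = 0, a_1 = 1, and a_k = a_{k-1} + a_{k-2} for k >= 2. These are the Fibonacci numbers F_k.
Iterating from F_0 = 0, F_1 = 1:
F_0=0, F_1=1, F_2=1, F_3=2, F_4=3, F_5=5, F_6=8, F_7=13, F_8=21, F_9=34, ...
F_28 = 317811.

317811


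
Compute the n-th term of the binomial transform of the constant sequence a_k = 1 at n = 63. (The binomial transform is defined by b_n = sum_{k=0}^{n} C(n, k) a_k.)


With a_k = 1 for all k, b_n = sum_{k=0}^{n} C(n, k) = 2^n by the binomial theorem.
For n = 63: 2^63 = 9223372036854775808.

9223372036854775808


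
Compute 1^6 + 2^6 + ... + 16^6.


This power sum has a closed form given by Faulhaber's formula
sum_{k=1}^{m} k^p = (1 / (p + 1)) * sum_{j=0}^{p} C(p + 1, j) B_j m^(p + 1 - j),
but for small m direct computation is fastest:
1 + 64 + 729 + 4096 + 15625 + 46656 + 117649 + 262144 + 531441 + 1000000 + 1771561 + 2985984 + 4826809 + 7529536 + 11390625 + 16777216 = 47260136.

47260136


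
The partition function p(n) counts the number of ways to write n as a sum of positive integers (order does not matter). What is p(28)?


Using the generating function prod_{k>=1} 1/(1-x^k), we compute p(28).
By dynamic programming over parts 1 through 28:
p(28) = 3718

3718


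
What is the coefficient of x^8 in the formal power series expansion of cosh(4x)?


The Maclaurin series is cosh(t) = sum_{m>=0} t^(2m) / (2m)!, so substituting t = 4x, only even powers of x are nonzero, with coefficient of x^(2m) equal to 4^(2m) / (2m)!.
For x^8 the coefficient is 4^8/8! = 65536/40320 = 512/315.

512/315


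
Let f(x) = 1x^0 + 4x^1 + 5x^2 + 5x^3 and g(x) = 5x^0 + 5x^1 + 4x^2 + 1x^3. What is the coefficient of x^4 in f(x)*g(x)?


Cauchy product at x^4:
4*1 + 5*4 + 5*5
= 49

49


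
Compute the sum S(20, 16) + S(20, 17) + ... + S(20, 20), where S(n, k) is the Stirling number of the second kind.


By definition, S(n, k) counts partitions of an n-set into exactly k nonempty blocks.
Computing row n = 20 for k = 16..20:
S(20, k): 22350954, 741285, 15675, 190, 1
Sum = 23108105.

23108105


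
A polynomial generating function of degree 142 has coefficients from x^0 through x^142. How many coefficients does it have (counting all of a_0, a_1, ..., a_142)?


A polynomial of degree 142 takes the form a_0 + a_1 x + ... + a_142 x^142.
The number of coefficients is 142 + 1 = 143.

143


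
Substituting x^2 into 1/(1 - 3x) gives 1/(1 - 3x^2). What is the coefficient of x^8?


The coefficient of x^(2m) in 1/(1 - 3x^2) is 3^m.
With n = 8 = 2*4, the coefficient is 3^4 = 81.

81


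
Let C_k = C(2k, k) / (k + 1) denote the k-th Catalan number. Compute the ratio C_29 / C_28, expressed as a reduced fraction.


Using C_k = (2k)! / (k! (k+1)!), the ratio C_{k+1}/C_k simplifies to
C_{k+1}/C_k = [(2k+2)! / ((k+1)! (k+2)!)] * [k! (k+1)! / (2k)!]
 = (2k+2)(2k+1) / ((k+1)(k+2)) = 2(2k+1) / (k+2).
For k = 28: 2(2*28 + 1) / (28 + 2) = 114/30 = 19/5.

19/5


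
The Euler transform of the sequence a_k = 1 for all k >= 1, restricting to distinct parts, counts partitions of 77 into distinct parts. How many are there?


Partitions of 77 into distinct parts can be computed via generating function.
Product (1+x)(1+x^2)(1+x^3)...
The coefficient of x^77 = 58499

58499


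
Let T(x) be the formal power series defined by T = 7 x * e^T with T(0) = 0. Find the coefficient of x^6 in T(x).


Apply the Lagrange inversion formula: if T = 7 x * phi(T) with phi(t) = e^t, then
[x^n] T = 7^n * (1/n) [t^(n-1)] phi(t)^n = 7^n * (1/n) [t^(n-1)] e^(n t) = 7^n * (1/n) * n^(n-1) / (n-1)! = 7^n * n^(n-1) / n!.
When c = 1 this is the Cayley count of rooted labeled trees on n vertices, divided by n!.
For n = 6: 7^6 * 6^5 / 6! = 117649 * 7776/720 = 6353046/5.

6353046/5


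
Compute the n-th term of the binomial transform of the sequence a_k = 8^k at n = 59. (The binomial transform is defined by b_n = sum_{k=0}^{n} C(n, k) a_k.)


With a_k = 8^k, b_n = sum_{k=0}^{n} C(n, k) 8^k = (1 + 8)^n by the binomial theorem.
For n = 59: (1 + 8)^59 = 9^59 = 199667811101603467823686647723289448859052847504205678489.

199667811101603467823686647723289448859052847504205678489


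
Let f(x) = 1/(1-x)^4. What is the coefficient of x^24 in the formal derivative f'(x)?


Differentiate: d/dx [ 1/(1-x)^r ] = r / (1-x)^(r+1).
Here r = 4, so f'(x) = 4 / (1-x)^5.
The expansion of 1/(1-x)^(r+1) has coefficient of x^n equal to C(n+r, r).
So the coefficient of x^24 in f'(x) is
4 * C(28, 4) = 4 * 20475 = 81900

81900


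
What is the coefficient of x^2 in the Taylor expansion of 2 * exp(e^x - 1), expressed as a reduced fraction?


exp(e^x - 1) = sum_{k>=0} Bell_k x^k / k!, where Bell_k is the k-th Bell number.
So the coefficient of x^2 is 2 * Bell_2 / 2!.
Computing: Bell_2 = 2 and 2! = 2, giving
2 * 2/2 = 2.

2


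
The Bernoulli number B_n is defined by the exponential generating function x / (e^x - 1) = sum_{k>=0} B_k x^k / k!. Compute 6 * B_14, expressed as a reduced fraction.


Bernoulli numbers can also be computed recursively via B_0 = 1 and sum_{j=0}^{m} C(m+1, j) B_j = 0 for m >= 1. Odd-index Bernoulli numbers vanish for k >= 3.
Computing B_14 = 7/6, so 6 * B_14 = 6 * 7/6 = 7.

7


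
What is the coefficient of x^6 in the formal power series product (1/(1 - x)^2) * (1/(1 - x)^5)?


Combine the factors: (1/(1 - x)^2) * (1/(1 - x)^5) = 1/(1 - x)^7.
Then use 1/(1 - x)^r = sum_{k>=0} C(k + r - 1, r - 1) x^k with r = 7 and k = 6:
C(12, 6) = 924.

924


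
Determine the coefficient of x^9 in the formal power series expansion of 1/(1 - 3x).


The geometric series identity gives 1/(1 - c x) = sum_{k>=0} c^k x^k, so the coefficient of x^k is c^k.
Here c = 3 and k = 9.
Computing: 3^9 = 19683

19683


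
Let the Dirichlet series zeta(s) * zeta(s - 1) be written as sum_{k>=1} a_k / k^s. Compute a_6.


Convolution gives a_k = sum_{d | k} d * 1 = sum_{d | k} d = sigma(k), the sum of positive divisors of k.
For k = 6, the divisors are 1, 2, 3, 6, so
sigma(6) = 1 + 2 + 3 + 6 = 12.

12


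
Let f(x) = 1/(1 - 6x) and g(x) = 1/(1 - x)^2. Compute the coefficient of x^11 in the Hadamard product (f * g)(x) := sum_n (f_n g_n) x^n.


f has coefficients f_k = 6^k. For g = 1/(1 - x)^2 the coefficient is g_k = C(k + 1, 1) = k + 1. The Hadamard coefficient is (f * g)_k = 6^k * (k + 1).
For k = 11: 6^11 * 12 = 362797056 * 12 = 4353564672.

4353564672


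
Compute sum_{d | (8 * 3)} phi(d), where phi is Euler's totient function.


First, 8 * 3 = 24. One classical identity is sum_{d | n} phi(d) = n (each k in [1, n] has a unique gcd with n, and among the k's with gcd(k, n) = n/d there are phi(d) of them). So the sum equals 24. We also verify directly:
Divisors of 24: 1, 2, 3, 4, 6, 8, 12, 24.
phi values: 1, 1, 2, 2, 2, 4, 4, 8.
Sum = 24.

24


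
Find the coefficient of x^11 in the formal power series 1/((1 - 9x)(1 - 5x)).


By partial fractions or Cauchy convolution:
The coefficient equals sum_{k=0}^{11} 9^k * 5^(11-k).
= 70546348964

70546348964


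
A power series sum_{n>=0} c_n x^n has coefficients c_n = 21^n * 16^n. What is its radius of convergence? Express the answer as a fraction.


By the root test (Cauchy-Hadamard), the radius is R = 1 / limsup_n |c_n|^(1/n).
Here |c_n|^(1/n) = (21^n * 16^n)^(1/n) = 21 * 16 = 336 for all n.
So R = 1/336 = 1/336.

1/336


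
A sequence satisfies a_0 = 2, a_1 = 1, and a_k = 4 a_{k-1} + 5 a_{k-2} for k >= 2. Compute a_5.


The characteristic equation is t^2 - 4 t - 5 = 0, with roots r_1 = 5 and r_2 = -1 (so c_1 = r_1 + r_2, c_2 = -r_1 r_2 as required).
One can use the closed form a_n = A r_1^n + B r_2^n, but direct iteration is more reliable:
a_0 = 2, a_1 = 1, a_2 = 14, a_3 = 61, a_4 = 314, a_5 = 1561.
So a_5 = 1561.

1561


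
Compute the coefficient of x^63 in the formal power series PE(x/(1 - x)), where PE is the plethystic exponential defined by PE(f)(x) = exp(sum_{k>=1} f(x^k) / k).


For f(x) = x/(1 - x) we have
sum_{k>=1} f(x^k) / k = sum_{k>=1} (1/k) * x^k / (1 - x^k) = sum_{k, m >= 1} x^(k m) / k,
which after exponentiating simplifies to
PE(x/(1 - x)) = prod_{k>=1} 1 / (1 - x^k).
This is the generating function for the partition function p(n), so the coefficient of x^63 is p(63).
Computing p(63) by dynamic programming over parts 1, 2, ..., 63: p(63) = 1505499.

1505499


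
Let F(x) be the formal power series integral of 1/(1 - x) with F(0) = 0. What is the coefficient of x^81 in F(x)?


1/(1 - x) = sum_{k>=0} x^k. Integrating termwise and using F(0) = 0 gives
F(x) = sum_{k>=0} x^(k+1) / (k+1) = sum_{m>=1} x^m / m = -ln(1 - x).
So the coefficient of x^81 is 1/81 = 1/81.

1/81


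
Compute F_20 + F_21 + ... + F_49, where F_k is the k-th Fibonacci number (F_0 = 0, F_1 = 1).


Use the identity sum_{k=0}^{N} F_k = F_{N+2} - 1 (which follows from F_{k+2} - F_{k+1} = F_k). Then
sum_{k=20}^{49} F_k = (F_{51} - 1) - (F_{21} - 1) = F_{51} - F_{21}.
Computing: F_{51} = 20365011074, F_{21} = 10946, so
Sum = 20365011074 - 10946 = 20365000128.

20365000128


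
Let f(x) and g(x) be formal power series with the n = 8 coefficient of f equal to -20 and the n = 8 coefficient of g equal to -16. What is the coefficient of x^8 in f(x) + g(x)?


Addition of formal power series is termwise.
The coefficient of x^8 in f + g = -20 + -16
= -36

-36


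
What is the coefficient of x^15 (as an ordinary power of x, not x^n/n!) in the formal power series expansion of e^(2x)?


The exponential series is e^y = sum_{k>=0} y^k / k!. Substituting y = 2x gives
e^(2x) = sum_{k>=0} 2^k x^k / k!.
So the coefficient of x^n is a^n/n! with a = 2, n = 15:
2^15 / 15! = 32768/1307674368000 = 16/638512875

16/638512875


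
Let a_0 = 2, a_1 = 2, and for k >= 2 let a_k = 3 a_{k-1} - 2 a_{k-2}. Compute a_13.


Iterating the recurrence forward:
a_0 = 2
a_1 = 2
a_2 = 3*2 - 2*2 = 2
a_3 = 3*2 - 2*2 = 2
a_4 = 3*2 - 2*2 = 2
a_5 = 3*2 - 2*2 = 2
a_6 = 3*2 - 2*2 = 2
a_7 = 3*2 - 2*2 = 2
a_8 = 3*2 - 2*2 = 2
a_9 = 3*2 - 2*2 = 2
a_10 = 3*2 - 2*2 = 2
a_11 = 3*2 - 2*2 = 2
a_12 = 3*2 - 2*2 = 2
a_13 = 3*2 - 2*2 = 2
So a_13 = 2.

2


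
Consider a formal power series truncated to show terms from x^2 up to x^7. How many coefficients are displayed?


From x^2 to x^7 inclusive, the count is 7 - 2 + 1 = 6.

6


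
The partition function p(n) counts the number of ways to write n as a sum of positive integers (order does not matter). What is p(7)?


Using the generating function prod_{k>=1} 1/(1-x^k), we compute p(7).
By dynamic programming over parts 1 through 7:
p(7) = 15

15


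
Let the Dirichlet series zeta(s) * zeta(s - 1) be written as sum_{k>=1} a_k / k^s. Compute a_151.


Convolution gives a_k = sum_{d | k} d * 1 = sum_{d | k} d = sigma(k), the sum of positive divisors of k.
For k = 151, the divisors are 1, 151, so
sigma(151) = 1 + 151 = 152.

152


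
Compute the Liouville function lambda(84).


The Liouville function is lambda(k) = (-1)^Omega(k), where Omega(k) counts the prime factors of k with multiplicity.
Factoring: 84 = 2 * 2 * 3 * 7, so Omega(84) = 4.
lambda(84) = (-1)^4 = 1.

1


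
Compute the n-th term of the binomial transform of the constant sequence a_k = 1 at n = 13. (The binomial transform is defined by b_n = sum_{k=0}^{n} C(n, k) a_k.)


With a_k = 1 for all k, b_n = sum_{k=0}^{n} C(n, k) = 2^n by the binomial theorem.
For n = 13: 2^13 = 8192.

8192


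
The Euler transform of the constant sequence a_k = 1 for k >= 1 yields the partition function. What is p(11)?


The Euler transform converts the sequence a_k = 1 into the number of integer partitions.
Using the recurrence or dynamic programming:
p(11) = 56

56


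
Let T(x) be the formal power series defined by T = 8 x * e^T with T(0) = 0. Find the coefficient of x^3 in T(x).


Apply the Lagrange inversion formula: if T = 8 x * phi(T) with phi(t) = e^t, then
[x^n] T = 8^n * (1/n) [t^(n-1)] phi(t)^n = 8^n * (1/n) [t^(n-1)] e^(n t) = 8^n * (1/n) * n^(n-1) / (n-1)! = 8^n * n^(n-1) / n!.
When c = 1 this is the Cayley count of rooted labeled trees on n vertices, divided by n!.
For n = 3: 8^3 * 3^2 / 3! = 512 * 9/6 = 768.

768


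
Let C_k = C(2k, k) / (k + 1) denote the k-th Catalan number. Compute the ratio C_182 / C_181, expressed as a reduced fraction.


Using C_k = (2k)! / (k! (k+1)!), the ratio C_{k+1}/C_k simplifies to
C_{k+1}/C_k = [(2k+2)! / ((k+1)! (k+2)!)] * [k! (k+1)! / (2k)!]
 = (2k+2)(2k+1) / ((k+1)(k+2)) = 2(2k+1) / (k+2).
For k = 181: 2(2*181 + 1) / (181 + 2) = 726/183 = 242/61.

242/61


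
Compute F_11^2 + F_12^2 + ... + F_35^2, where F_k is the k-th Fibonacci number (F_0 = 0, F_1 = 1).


There is a standard identity sum_{k=0}^{N} F_k^2 = F_N * F_{N+1} (proved inductively from the telescoping relation F_k^2 = F_k F_{k+1} - F_{k-1} F_k). Then
sum_{k=11}^{35} F_k^2 = F_35 F_36 - F_10 F_11.
Computing: F_35 = 9227465, F_36 = 14930352, F_10 = 55, F_11 = 89.
Sum = 9227465 * 14930352 - 55 * 89 = 137769300512785.

137769300512785


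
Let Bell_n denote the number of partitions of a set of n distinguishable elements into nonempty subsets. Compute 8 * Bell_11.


Bell_11 can be computed from the Bell triangle or from Dobinski's identity Bell_n = (1/e) * sum_{k>=0} k^n / k!.
Computing Bell_11 = 678570.
Then 8 * 678570 = 5428560.

5428560


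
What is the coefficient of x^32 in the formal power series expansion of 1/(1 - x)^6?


The negative binomial / multiset identity is
1/(1 - x)^r = sum_{k>=0} C(k + r - 1, r - 1) x^k.
Here r = 6 and k = 32, so the coefficient is
C(32 + 5, 5) = C(37, 5)
= 435897

435897


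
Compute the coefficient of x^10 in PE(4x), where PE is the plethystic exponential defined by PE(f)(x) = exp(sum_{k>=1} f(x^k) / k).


With f(x) = 4x, the exponent is sum_{k>=1} 4 x^k / k = 4 * (-ln(1 - x)). Exponentiating:
PE(4x) = exp(-4 ln(1 - x)) = 1/(1 - x)^4.
By the negative binomial expansion, [x^n] 1/(1 - x)^4 = C(n + 3, 3).
For n = 10: C(13, 3) = 286.

286


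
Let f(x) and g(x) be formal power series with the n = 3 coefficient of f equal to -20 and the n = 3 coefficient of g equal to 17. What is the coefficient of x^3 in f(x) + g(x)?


Addition of formal power series is termwise.
The coefficient of x^3 in f + g = -20 + 17
= -3

-3


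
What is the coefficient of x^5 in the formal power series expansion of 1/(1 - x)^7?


The expansion 1/(1 - x)^r = sum_{k>=0} C(k + r - 1, r - 1) x^k follows from the multiset / negative-binomial theorem (or from repeated differentiation of the geometric series).
For r = 7 and k = 5:
C(11, 6) = 39916800 / (720 * 120) = 462.

462


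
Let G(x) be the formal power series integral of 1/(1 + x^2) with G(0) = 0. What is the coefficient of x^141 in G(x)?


1/(1 + x^2) = sum_{j>=0} (-1)^j x^(2j). Integrating termwise with G(0) = 0:
G(x) = sum_{j>=0} (-1)^j x^(2j+1) / (2j+1) = arctan(x).
Only odd powers are nonzero. For x^141 write 141 = 2*70 + 1, giving
(-1)^70 / 141 = 1/141 = 1/141.

1/141


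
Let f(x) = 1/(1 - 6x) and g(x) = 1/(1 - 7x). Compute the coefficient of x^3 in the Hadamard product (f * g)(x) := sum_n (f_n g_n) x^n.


f has coefficients f_k = 6^k and g has coefficients g_k = 7^k, so the Hadamard product has coefficient (f*g)_k = 6^k * 7^k = 42^k.
For k = 3: 42^3 = 74088.

74088


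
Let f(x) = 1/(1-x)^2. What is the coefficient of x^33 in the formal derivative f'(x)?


Differentiate: d/dx [ 1/(1-x)^r ] = r / (1-x)^(r+1).
Here r = 2, so f'(x) = 2 / (1-x)^3.
The expansion of 1/(1-x)^(r+1) has coefficient of x^n equal to C(n+r, r).
So the coefficient of x^33 in f'(x) is
2 * C(35, 2) = 2 * 595 = 1190

1190


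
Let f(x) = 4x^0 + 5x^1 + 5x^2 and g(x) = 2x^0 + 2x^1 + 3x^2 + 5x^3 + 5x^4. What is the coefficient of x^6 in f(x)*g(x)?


Cauchy product at x^6:
5*5
= 25

25


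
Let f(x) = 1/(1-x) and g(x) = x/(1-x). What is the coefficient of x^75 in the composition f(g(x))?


First simplify the composition: f(g(x)) = 1/(1 - x/(1-x)) = (1-x)/((1-x) - x) = (1-x)/(1-2x).
Now extract the coefficient. Write (1-x)/(1-2x) = 1/(1-2x) - x/(1-2x).
The coefficient of x^n in 1/(1-2x) is 2^n, and in x/(1-2x) is 2^(n-1) (for n >= 1).
So the coefficient of x^75 is 2^75 - 2^74 = 37778931862957161709568 - 18889465931478580854784 = 18889465931478580854784.

18889465931478580854784


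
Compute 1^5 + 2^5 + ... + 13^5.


This power sum has a closed form given by Faulhaber's formula
sum_{k=1}^{m} k^p = (1 / (p + 1)) * sum_{j=0}^{p} C(p + 1, j) B_j m^(p + 1 - j),
but for small m direct computation is fastest:
1 + 32 + 243 + 1024 + 3125 + 7776 + 16807 + 32768 + 59049 + 100000 + 161051 + 248832 + 371293 = 1002001.

1002001


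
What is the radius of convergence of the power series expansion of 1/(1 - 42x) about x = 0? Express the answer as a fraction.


Expanding 1/(1 - 42x) = sum_{k>=0} 42^k x^k, the series converges when |42x| < 1, i.e., |x| < 1/42.
So the radius of convergence is 1/42 = 1/42.

1/42


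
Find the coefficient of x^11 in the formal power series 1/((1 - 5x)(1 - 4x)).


By partial fractions or Cauchy convolution:
The coefficient equals sum_{k=0}^{11} 5^k * 4^(11-k).
= 227363409

227363409


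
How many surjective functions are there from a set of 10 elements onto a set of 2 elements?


By inclusion-exclusion on which target elements are missed, the number of surjections from an n-set onto a k-set is
surj(n, k) = sum_{j=0}^{k} (-1)^j C(k, j) (k - j)^n.
Equivalently surj(n, k) = k! * S(n, k), where S(n, k) is the Stirling number of the second kind.
For n = 10, k = 2:
S(10, 2) = 511, so
surj = 2! * 511 = 2 * 511 = 1022.

1022


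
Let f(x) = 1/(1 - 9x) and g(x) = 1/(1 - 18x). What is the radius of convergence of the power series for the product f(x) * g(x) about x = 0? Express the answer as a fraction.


The radius of 1/(1 - 9x) is 1/9 (nearest singularity at x = 1/9), and the radius of 1/(1 - 18x) is 1/18.
The product f(x)*g(x) = 1/((1 - 9x)(1 - 18x)) has singularities at both 1/9 and 1/18, so its radius of convergence is the distance to the nearest one:
min(1/9, 1/18) = 1/18.

1/18


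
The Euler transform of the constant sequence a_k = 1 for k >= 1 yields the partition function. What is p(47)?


The Euler transform converts the sequence a_k = 1 into the number of integer partitions.
Using the recurrence or dynamic programming:
p(47) = 124754

124754


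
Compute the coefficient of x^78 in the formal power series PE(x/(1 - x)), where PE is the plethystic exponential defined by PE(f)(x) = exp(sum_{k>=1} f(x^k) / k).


For f(x) = x/(1 - x) we have
sum_{k>=1} f(x^k) / k = sum_{k>=1} (1/k) * x^k / (1 - x^k) = sum_{k, m >= 1} x^(k m) / k,
which after exponentiating simplifies to
PE(x/(1 - x)) = prod_{k>=1} 1 / (1 - x^k).
This is the generating function for the partition function p(n), so the coefficient of x^78 is p(78).
Computing p(78) by dynamic programming over parts 1, 2, ..., 78: p(78) = 12132164.

12132164


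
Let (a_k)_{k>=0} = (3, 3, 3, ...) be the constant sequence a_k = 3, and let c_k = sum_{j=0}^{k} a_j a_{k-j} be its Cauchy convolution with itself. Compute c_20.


Since a_j = 3 for all j >= 0, the convolution sum becomes
c_k = sum_{j=0}^{k} 3 * 3 = 9 * (k + 1).
Equivalently, the generating function of (a_k) is 3/(1 - x) and its square is 9/(1 - x)^2 = sum_{k>=0} 9(k + 1) x^k.
For k = 20: 9 * 21 = 189.

189


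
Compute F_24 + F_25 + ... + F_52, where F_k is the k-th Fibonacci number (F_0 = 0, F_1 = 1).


Use the identity sum_{k=0}^{N} F_k = F_{N+2} - 1 (which follows from F_{k+2} - F_{k+1} = F_k). Then
sum_{k=24}^{52} F_k = (F_{54} - 1) - (F_{25} - 1) = F_{54} - F_{25}.
Computing: F_{54} = 86267571272, F_{25} = 75025, so
Sum = 86267571272 - 75025 = 86267496247.

86267496247


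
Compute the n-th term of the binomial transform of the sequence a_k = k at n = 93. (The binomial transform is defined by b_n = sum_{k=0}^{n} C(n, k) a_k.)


With a_k = k, b_n = sum_{k=0}^{n} C(n, k) k. Using k * C(n, k) = n * C(n-1, k-1) gives b_n = n * sum_{k>=1} C(n-1, k-1) = n * 2^(n-1).
For n = 93: 93 * 2^92 = 93 * 4951760157141521099596496896 = 460513694614161462262474211328.

460513694614161462262474211328


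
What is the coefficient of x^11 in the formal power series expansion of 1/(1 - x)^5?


The expansion 1/(1 - x)^r = sum_{k>=0} C(k + r - 1, r - 1) x^k follows from the multiset / negative-binomial theorem (or from repeated differentiation of the geometric series).
For r = 5 and k = 11:
C(15, 4) = 1307674368000 / (24 * 39916800) = 1365.

1365


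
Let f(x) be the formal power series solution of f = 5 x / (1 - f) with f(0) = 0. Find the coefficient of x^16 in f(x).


Apply Lagrange inversion: f = 5 x * phi(f) with phi(t) = 1/(1 - t), so
[x^n] f = 5^n * (1/n) [t^(n-1)] phi(t)^n = 5^n * (1/n) [t^(n-1)] (1 - t)^(-n) = 5^n * (1/n) C(2n - 2, n - 1) = 5^n * C_{n-1}.
For n = 16: C_15 = C(30, 15) / 16 = 155117520/16 = 9694845.
With the 5^16 = 152587890625 factor, the coefficient is 152587890625 * 9694845 = 1479315948486328125.

1479315948486328125


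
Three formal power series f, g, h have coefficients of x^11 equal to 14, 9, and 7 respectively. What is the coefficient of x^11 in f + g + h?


Series addition is componentwise:
14 + 9 + 7
= 30

30


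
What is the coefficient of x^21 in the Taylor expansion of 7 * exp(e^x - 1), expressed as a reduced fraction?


exp(e^x - 1) = sum_{k>=0} Bell_k x^k / k!, where Bell_k is the k-th Bell number.
So the coefficient of x^21 is 7 * Bell_21 / 21!.
Computing: Bell_21 = 474869816156751 and 21! = 51090942171709440000, giving
7 * 474869816156751/51090942171709440000 = 158289938718917/2432902008176640000.

158289938718917/2432902008176640000
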